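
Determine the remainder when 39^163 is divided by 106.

163 in binary is 10100011, i.e. 163 = 128 + 32 + 2 + 1.
39^1 ≡ 39 (mod 106)
39^2 ≡ 39^2 = 1521 ≡ 37 (mod 106)
39^4 ≡ 37^2 = 1369 ≡ 97 (mod 106)
39^8 ≡ 97^2 = 9409 ≡ 81 (mod 106)
39^16 ≡ 81^2 = 6561 ≡ 95 (mod 106)
39^32 ≡ 95^2 = 9025 ≡ 15 (mod 106)
39^64 ≡ 15^2 = 225 ≡ 13 (mod 106)
39^128 ≡ 13^2 = 169 ≡ 63 (mod 106)
39^163 = 39^128 × 39^32 × 39^2 × 39^1 ≡ 63 × 15 × 37 × 39 (mod 106).
Accumulate the product:
63 × 15 = 945 ≡ 97
97 × 37 = 3589 ≡ 91
91 × 39 = 3549 ≡ 51

51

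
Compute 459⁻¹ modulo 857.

562

857 = 1×459 + 398
459 = 1×398 + 61
398 = 6×61 + 32
61 = 1×32 + 29
32 = 1×29 + 3
29 = 9×3 + 2
3 = 1×2 + 1
2 = 2×1 + 0
gcd(459, 857) = 1, so the inverse exists.
Bézout: 1 = 158×857 − 295×459.
So 459⁻¹ ≡ −295 ≡ 562 (mod 857).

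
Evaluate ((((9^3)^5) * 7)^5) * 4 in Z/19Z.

(9)^3 ≡ 7 (mod 19)
(7)^5 ≡ 11 (mod 19)
11 * 7 = 77 ≡ 1 (mod 19)
(1)^5 ≡ 1 (mod 19)
1 * 4 = 4

4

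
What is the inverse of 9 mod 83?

37

Apply the Euclidean algorithm and back-substitute:
83 = 9×9 + 2
9 = 4×2 + 1
2 = 2×1 + 0
gcd(9, 83) = 1, so the inverse exists.
Bézout: 1 = −4×83 + 37×9.
So 9⁻¹ ≡ 37 (mod 83).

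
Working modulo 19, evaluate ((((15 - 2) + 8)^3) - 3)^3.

15 - 2 = 13
13 + 8 = 21 ≡ 2 (mod 19)
(2)^3 ≡ 8 (mod 19)
8 - 3 = 5
(5)^3 ≡ 11 (mod 19)

11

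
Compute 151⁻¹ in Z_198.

Run the extended Euclidean algorithm:
198 = 1*151 + 47
151 = 3*47 + 10
47 = 4*10 + 7
10 = 1*7 + 3
7 = 2*3 + 1
3 = 3*1 + 0
gcd(151, 198) = 1, so the inverse exists.
Bézout: 1 = 45*198 − 59*151.
So 151⁻¹ ≡ −59 ≡ 139 (mod 198).

139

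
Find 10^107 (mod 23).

21

10^1 ≡ 10 (mod 23)
10^2 ≡ 10^2 = 100 ≡ 8 (mod 23)
10^4 ≡ 8^2 = 64 ≡ 18 (mod 23)
10^8 ≡ 18^2 = 324 ≡ 2 (mod 23)
10^16 ≡ 2^2 = 4 (mod 23)
10^32 ≡ 4^2 = 16 (mod 23)
10^64 ≡ 16^2 = 256 ≡ 3 (mod 23)
10^107 = 10^64 × 10^32 × 10^8 × 10^2 × 10^1 ≡ 3 × 16 × 2 × 8 × 10 (mod 23).
Accumulate the product:
3 × 16 = 48 ≡ 2
2 × 2 = 4
4 × 8 = 32 ≡ 9
9 × 10 = 90 ≡ 21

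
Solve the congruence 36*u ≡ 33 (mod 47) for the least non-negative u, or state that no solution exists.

44

gcd(36, 47) = 1, so a unique solution mod 47 exists.
36⁻¹ ≡ 17 (mod 47).
u ≡ 17*33 ≡ 44 (mod 47).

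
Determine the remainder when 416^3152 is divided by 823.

3152 in binary is 110001010000, i.e. 3152 = 2048 + 1024 + 64 + 16.
416^1 ≡ 416 (mod 823)
416^2 ≡ 416^2 = 173056 ≡ 226 (mod 823)
416^4 ≡ 226^2 = 51076 ≡ 50 (mod 823)
416^8 ≡ 50^2 = 2500 ≡ 31 (mod 823)
416^16 ≡ 31^2 = 961 ≡ 138 (mod 823)
416^32 ≡ 138^2 = 19044 ≡ 115 (mod 823)
416^64 ≡ 115^2 = 13225 ≡ 57 (mod 823)
416^128 ≡ 57^2 = 3249 ≡ 780 (mod 823)
416^256 ≡ 780^2 = 608400 ≡ 203 (mod 823)
416^512 ≡ 203^2 = 41209 ≡ 59 (mod 823)
416^1024 ≡ 59^2 = 3481 ≡ 189 (mod 823)
416^2048 ≡ 189^2 = 35721 ≡ 332 (mod 823)
416^3152 = 416^2048 × 416^1024 × 416^64 × 416^16 ≡ 332 × 189 × 57 × 138 (mod 823).
Accumulate the product:
332 × 189 = 62748 ≡ 200
200 × 57 = 11400 ≡ 701
701 × 138 = 96738 ≡ 447

447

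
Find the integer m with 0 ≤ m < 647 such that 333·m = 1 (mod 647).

647 = 1×333 + 314
333 = 1×314 + 19
314 = 16×19 + 10
19 = 1×10 + 9
10 = 1×9 + 1
9 = 9×1 + 0
gcd(333, 647) = 1, so the inverse exists.
Back-substitute for 1:
1 = 1×10 − 1×9
  = −1×19 + 2×10
  = 2×314 − 33×19
  = −33×333 + 35×314
  = 35×647 − 68×333
So 333⁻¹ ≡ −68 ≡ 579 (mod 647).

579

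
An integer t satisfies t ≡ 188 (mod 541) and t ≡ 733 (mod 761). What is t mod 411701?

45632

541⁻¹ mod 761: 541×211 ≡ 1 (mod 761), so 541⁻¹ ≡ 211.
t = 188 + 541×((733 − 188)×211 mod 761) = 188 + 541×84 = 45632.
Check: 45632 mod 541 = 188, 45632 mod 761 = 733. ✓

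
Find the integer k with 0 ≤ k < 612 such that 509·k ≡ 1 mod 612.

By the extended Euclidean algorithm:
612 = 1·509 + 103
509 = 4·103 + 97
103 = 1·97 + 6
97 = 16·6 + 1
6 = 6·1 + 0
gcd(509, 612) = 1, so the inverse exists.
Back-substitute for 1:
1 = 1·97 − 16·6
  = −16·103 + 17·97
  = 17·509 − 84·103
  = −84·612 + 101·509
So 509⁻¹ ≡ 101 (mod 612).

101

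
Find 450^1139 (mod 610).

130

Compute successive squares:
1139 in binary is 10001110011, i.e. 1139 = 1024 + 64 + 32 + 16 + 2 + 1.
450^1 ≡ 450 (mod 610)
450^2 ≡ 450^2 = 202500 ≡ 590 (mod 610)
450^4 ≡ 590^2 = 348100 ≡ 400 (mod 610)
450^8 ≡ 400^2 = 160000 ≡ 180 (mod 610)
450^16 ≡ 180^2 = 32400 ≡ 70 (mod 610)
450^32 ≡ 70^2 = 4900 ≡ 20 (mod 610)
450^64 ≡ 20^2 = 400 (mod 610)
450^128 ≡ 400^2 = 160000 ≡ 180 (mod 610)
450^256 ≡ 180^2 = 32400 ≡ 70 (mod 610)
450^512 ≡ 70^2 = 4900 ≡ 20 (mod 610)
450^1024 ≡ 20^2 = 400 (mod 610)
450^1139 = 450^1024 × 450^64 × 450^32 × 450^16 × 450^2 × 450^1 ≡ 400 × 400 × 20 × 70 × 590 × 450 (mod 610).
Accumulate the product:
400 × 400 = 160000 ≡ 180
180 × 20 = 3600 ≡ 550
550 × 70 = 38500 ≡ 70
70 × 590 = 41300 ≡ 430
430 × 450 = 193500 ≡ 130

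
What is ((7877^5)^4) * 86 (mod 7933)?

5525

(7877)^5 ≡ 883 (mod 7933)
(883)^4 ≡ 7905 (mod 7933)
7905 * 86 = 679830 ≡ 5525 (mod 7933)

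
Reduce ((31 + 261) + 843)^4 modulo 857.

577

31 + 261 = 292
292 + 843 = 1135 ≡ 278 (mod 857)
(278)^4 ≡ 577 (mod 857)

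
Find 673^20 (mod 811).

673^1 ≡ 673 (mod 811)
673^2 ≡ 673^2 = 452929 ≡ 391 (mod 811)
673^4 ≡ 391^2 = 152881 ≡ 413 (mod 811)
673^8 ≡ 413^2 = 170569 ≡ 259 (mod 811)
673^16 ≡ 259^2 = 67081 ≡ 579 (mod 811)
673^20 = 673^16 * 673^4 ≡ 579 * 413 (mod 811).
579 * 413 = 239127 ≡ 693 (mod 811).

693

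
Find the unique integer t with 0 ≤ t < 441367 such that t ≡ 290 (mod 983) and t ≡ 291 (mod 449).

239159

983⁻¹ mod 449: 983×243 ≡ 1 (mod 449), so 983⁻¹ ≡ 243.
t = 290 + 983×((291 − 290)×243 mod 449) = 290 + 983×243 = 239159.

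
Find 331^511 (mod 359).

266

By square-and-multiply:
511 in binary is 111111111, i.e. 511 = 256 + 128 + 64 + 32 + 16 + 8 + 4 + 2 + 1.
331^1 ≡ 331 (mod 359)
331^2 ≡ 331^2 = 109561 ≡ 66 (mod 359)
331^4 ≡ 66^2 = 4356 ≡ 48 (mod 359)
331^8 ≡ 48^2 = 2304 ≡ 150 (mod 359)
331^16 ≡ 150^2 = 22500 ≡ 242 (mod 359)
331^32 ≡ 242^2 = 58564 ≡ 47 (mod 359)
331^64 ≡ 47^2 = 2209 ≡ 55 (mod 359)
331^128 ≡ 55^2 = 3025 ≡ 153 (mod 359)
331^256 ≡ 153^2 = 23409 ≡ 74 (mod 359)
331^511 = 331^256 * 331^128 * 331^64 * 331^32 * 331^16 * 331^8 * 331^4 * 331^2 * 331^1 ≡ 74 * 153 * 55 * 47 * 242 * 150 * 48 * 66 * 331 (mod 359).
Accumulate the product:
74 * 153 = 11322 ≡ 193
193 * 55 = 10615 ≡ 204
204 * 47 = 9588 ≡ 254
254 * 242 = 61468 ≡ 79
79 * 150 = 11850 ≡ 3
3 * 48 = 144
144 * 66 = 9504 ≡ 170
170 * 331 = 56270 ≡ 266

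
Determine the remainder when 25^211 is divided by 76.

61

By square-and-multiply:
211 in binary is 11010011, i.e. 211 = 128 + 64 + 16 + 2 + 1.
25^1 ≡ 25 (mod 76)
25^2 ≡ 25^2 = 625 ≡ 17 (mod 76)
25^4 ≡ 17^2 = 289 ≡ 61 (mod 76)
25^8 ≡ 61^2 = 3721 ≡ 73 (mod 76)
25^16 ≡ 73^2 = 5329 ≡ 9 (mod 76)
25^32 ≡ 9^2 = 81 ≡ 5 (mod 76)
25^64 ≡ 5^2 = 25 (mod 76)
25^128 ≡ 25^2 = 625 ≡ 17 (mod 76)
25^211 = 25^128 · 25^64 · 25^16 · 25^2 · 25^1 ≡ 17 · 25 · 9 · 17 · 25 (mod 76).
Accumulate the product:
17 · 25 = 425 ≡ 45
45 · 9 = 405 ≡ 25
25 · 17 = 425 ≡ 45
45 · 25 = 1125 ≡ 61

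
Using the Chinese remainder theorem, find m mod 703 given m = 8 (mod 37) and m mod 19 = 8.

8

37⁻¹ mod 19: 37×18 ≡ 1 (mod 19), so 37⁻¹ ≡ 18.
m = 8 + 37×((8 − 8)×18 mod 19) = 8 + 37×0 = 8.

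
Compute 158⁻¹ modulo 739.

By the extended Euclidean algorithm:
739 = 4·158 + 107
158 = 1·107 + 51
107 = 2·51 + 5
51 = 10·5 + 1
5 = 5·1 + 0
gcd(158, 739) = 1, so the inverse exists.
Back-substitute for 1:
1 = 1·51 − 10·5
  = −10·107 + 21·51
  = 21·158 − 31·107
  = −31·739 + 145·158
So 158⁻¹ ≡ 145 (mod 739).

145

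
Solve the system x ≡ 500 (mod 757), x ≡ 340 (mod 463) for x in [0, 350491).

40621

757⁻¹ mod 463: 757·263 ≡ 1 (mod 463), so 757⁻¹ ≡ 263.
x = 500 + 757·((340 − 500)·263 mod 463) = 500 + 757·53 = 40621.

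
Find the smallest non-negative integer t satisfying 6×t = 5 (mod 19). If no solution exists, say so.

gcd(6, 19) = 1, so a unique solution mod 19 exists.
6⁻¹ ≡ 16 (mod 19).
t ≡ 16×5 ≡ 4 (mod 19).

4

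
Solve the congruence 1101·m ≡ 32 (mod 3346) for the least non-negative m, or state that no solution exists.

gcd(1101, 3346) = 1, so a unique solution mod 3346 exists.
1101⁻¹ ≡ 389 (mod 3346).
m ≡ 389·32 ≡ 2410 (mod 3346).

2410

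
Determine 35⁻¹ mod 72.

Apply the Euclidean algorithm and back-substitute:
72 = 2·35 + 2
35 = 17·2 + 1
2 = 2·1 + 0
gcd(35, 72) = 1, so the inverse exists.
Back-substitute for 1:
1 = 1·35 − 17·2
  = −17·72 + 35·35
So 35⁻¹ ≡ 35 (mod 72).

35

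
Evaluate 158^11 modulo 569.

Compute successive squares:
11 in binary is 1011, i.e. 11 = 8 + 2 + 1.
158^1 ≡ 158 (mod 569)
158^2 ≡ 158^2 = 24964 ≡ 497 (mod 569)
158^4 ≡ 497^2 = 247009 ≡ 63 (mod 569)
158^8 ≡ 63^2 = 3969 ≡ 555 (mod 569)
158^11 = 158^8 · 158^2 · 158^1 ≡ 555 · 497 · 158 (mod 569).
Accumulate the product:
555 · 497 = 275835 ≡ 439
439 · 158 = 69362 ≡ 513

513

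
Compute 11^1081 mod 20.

Using repeated squaring:
1081 in binary is 10000111001, i.e. 1081 = 1024 + 32 + 16 + 8 + 1.
11^1 ≡ 11 (mod 20)
11^2 ≡ 11^2 = 121 ≡ 1 (mod 20)
11^4 ≡ 1^2 = 1 (mod 20)
11^8 ≡ 1^2 = 1 (mod 20)
11^16 ≡ 1^2 = 1 (mod 20)
11^32 ≡ 1^2 = 1 (mod 20)
11^64 ≡ 1^2 = 1 (mod 20)
11^128 ≡ 1^2 = 1 (mod 20)
11^256 ≡ 1^2 = 1 (mod 20)
11^512 ≡ 1^2 = 1 (mod 20)
11^1024 ≡ 1^2 = 1 (mod 20)
11^1081 = 11^1024 * 11^32 * 11^16 * 11^8 * 11^1 ≡ 1 * 1 * 1 * 1 * 11 (mod 20).
Accumulate the product:
1 * 1 = 1
1 * 1 = 1
1 * 1 = 1
1 * 11 = 11

11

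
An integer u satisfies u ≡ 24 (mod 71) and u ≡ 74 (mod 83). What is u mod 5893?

71⁻¹ mod 83: 71*76 ≡ 1 (mod 83), so 71⁻¹ ≡ 76.
u = 24 + 71*((74 − 24)*76 mod 83) = 24 + 71*65 = 4639.
Check: 4639 mod 71 = 24, 4639 mod 83 = 74. ✓

4639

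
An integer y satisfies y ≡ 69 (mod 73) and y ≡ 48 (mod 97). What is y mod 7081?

73⁻¹ mod 97: 73×4 ≡ 1 (mod 97), so 73⁻¹ ≡ 4.
y = 69 + 73×((48 − 69)×4 mod 97) = 69 + 73×13 = 1018.

1018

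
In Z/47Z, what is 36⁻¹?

17

By the extended Euclidean algorithm:
47 = 1*36 + 11
36 = 3*11 + 3
11 = 3*3 + 2
3 = 1*2 + 1
2 = 2*1 + 0
gcd(36, 47) = 1, so the inverse exists.
Bézout: 1 = −13*47 + 17*36.
So 36⁻¹ ≡ 17 (mod 47).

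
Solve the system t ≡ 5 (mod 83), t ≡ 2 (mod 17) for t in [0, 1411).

835

83⁻¹ mod 17: 83·8 ≡ 1 (mod 17), so 83⁻¹ ≡ 8.
t = 5 + 83·((2 − 5)·8 mod 17) = 5 + 83·10 = 835.
Check: 835 mod 83 = 5, 835 mod 17 = 2. ✓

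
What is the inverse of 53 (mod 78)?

53

78 = 1·53 + 25
53 = 2·25 + 3
25 = 8·3 + 1
3 = 3·1 + 0
gcd(53, 78) = 1, so the inverse exists.
Back-substitute for 1:
1 = 1·25 − 8·3
  = −8·53 + 17·25
  = 17·78 − 25·53
So 53⁻¹ ≡ −25 ≡ 53 (mod 78).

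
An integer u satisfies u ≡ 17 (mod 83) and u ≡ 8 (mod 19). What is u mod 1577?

83⁻¹ mod 19: 83×11 ≡ 1 (mod 19), so 83⁻¹ ≡ 11.
u = 17 + 83×((8 − 17)×11 mod 19) = 17 + 83×15 = 1262.

1262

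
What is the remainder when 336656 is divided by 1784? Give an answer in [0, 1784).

336656 = 188*1784 + 1264, so 336656 ≡ 1264 (mod 1784).

1264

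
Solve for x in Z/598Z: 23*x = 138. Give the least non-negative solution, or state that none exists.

6

gcd(23, 598) = 23, and 23 | 138, so solutions exist.
Divide through by 23: 1*x = 6 (mod 26).
1⁻¹ ≡ 1 (mod 26).
x ≡ 1*6 ≡ 6 (mod 26).
The smallest non-negative solution is x = 6.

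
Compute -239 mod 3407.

3168

-239 = -1*3407 + 3168, so -239 ≡ 3168 (mod 3407).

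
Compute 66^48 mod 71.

Compute successive squares:
48 in binary is 110000, i.e. 48 = 32 + 16.
66^1 ≡ 66 (mod 71)
66^2 ≡ 66^2 = 4356 ≡ 25 (mod 71)
66^4 ≡ 25^2 = 625 ≡ 57 (mod 71)
66^8 ≡ 57^2 = 3249 ≡ 54 (mod 71)
66^16 ≡ 54^2 = 2916 ≡ 5 (mod 71)
66^32 ≡ 5^2 = 25 (mod 71)
66^48 = 66^32 · 66^16 ≡ 25 · 5 (mod 71).
25 · 5 = 125 ≡ 54 (mod 71).

54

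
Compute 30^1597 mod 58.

Compute successive squares:
1597 in binary is 11000111101, i.e. 1597 = 1024 + 512 + 32 + 16 + 8 + 4 + 1.
30^1 ≡ 30 (mod 58)
30^2 ≡ 30^2 = 900 ≡ 30 (mod 58)
30^4 ≡ 30^2 = 900 ≡ 30 (mod 58)
30^8 ≡ 30^2 = 900 ≡ 30 (mod 58)
30^16 ≡ 30^2 = 900 ≡ 30 (mod 58)
30^32 ≡ 30^2 = 900 ≡ 30 (mod 58)
30^64 ≡ 30^2 = 900 ≡ 30 (mod 58)
30^128 ≡ 30^2 = 900 ≡ 30 (mod 58)
30^256 ≡ 30^2 = 900 ≡ 30 (mod 58)
30^512 ≡ 30^2 = 900 ≡ 30 (mod 58)
30^1024 ≡ 30^2 = 900 ≡ 30 (mod 58)
30^1597 = 30^1024 · 30^512 · 30^32 · 30^16 · 30^8 · 30^4 · 30^1 ≡ 30 · 30 · 30 · 30 · 30 · 30 · 30 (mod 58).
Accumulate the product:
30 · 30 = 900 ≡ 30
30 · 30 = 900 ≡ 30
30 · 30 = 900 ≡ 30
30 · 30 = 900 ≡ 30
30 · 30 = 900 ≡ 30
30 · 30 = 900 ≡ 30

30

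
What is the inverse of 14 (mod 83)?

6

83 = 5·14 + 13
14 = 1·13 + 1
13 = 13·1 + 0
gcd(14, 83) = 1, so the inverse exists.
Bézout: 1 = −1·83 + 6·14.
So 14⁻¹ ≡ 6 (mod 83).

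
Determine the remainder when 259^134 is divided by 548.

397

259^1 ≡ 259 (mod 548)
259^2 ≡ 259^2 = 67081 ≡ 225 (mod 548)
259^4 ≡ 225^2 = 50625 ≡ 209 (mod 548)
259^8 ≡ 209^2 = 43681 ≡ 389 (mod 548)
259^16 ≡ 389^2 = 151321 ≡ 73 (mod 548)
259^32 ≡ 73^2 = 5329 ≡ 397 (mod 548)
259^64 ≡ 397^2 = 157609 ≡ 333 (mod 548)
259^128 ≡ 333^2 = 110889 ≡ 193 (mod 548)
259^134 = 259^128 · 259^4 · 259^2 ≡ 193 · 209 · 225 (mod 548).
Accumulate the product:
193 · 209 = 40337 ≡ 333
333 · 225 = 74925 ≡ 397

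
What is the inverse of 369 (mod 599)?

599 = 1*369 + 230
369 = 1*230 + 139
230 = 1*139 + 91
139 = 1*91 + 48
91 = 1*48 + 43
48 = 1*43 + 5
43 = 8*5 + 3
5 = 1*3 + 2
3 = 1*2 + 1
2 = 2*1 + 0
gcd(369, 599) = 1, so the inverse exists.
Back-substitute for 1:
1 = 1*3 − 1*2
  = −1*5 + 2*3
  = 2*43 − 17*5
  = −17*48 + 19*43
  = 19*91 − 36*48
  = −36*139 + 55*91
  = 55*230 − 91*139
  = −91*369 + 146*230
  = 146*599 − 237*369
So 369⁻¹ ≡ −237 ≡ 362 (mod 599).

362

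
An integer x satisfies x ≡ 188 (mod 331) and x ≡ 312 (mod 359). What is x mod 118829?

331⁻¹ mod 359: 331*141 ≡ 1 (mod 359), so 331⁻¹ ≡ 141.
x = 188 + 331*((312 − 188)*141 mod 359) = 188 + 331*252 = 83600.

83600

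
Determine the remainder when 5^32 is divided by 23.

5^1 ≡ 5 (mod 23)
5^2 ≡ 5^2 = 25 ≡ 2 (mod 23)
5^4 ≡ 2^2 = 4 (mod 23)
5^8 ≡ 4^2 = 16 (mod 23)
5^16 ≡ 16^2 = 256 ≡ 3 (mod 23)
5^32 ≡ 3^2 = 9 (mod 23)
So 5^32 ≡ 9 (mod 23).

9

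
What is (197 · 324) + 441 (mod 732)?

585

197 · 324 = 63828 ≡ 144 (mod 732)
144 + 441 = 585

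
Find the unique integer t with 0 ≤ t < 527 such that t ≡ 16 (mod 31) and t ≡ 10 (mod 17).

31⁻¹ mod 17: 31·11 ≡ 1 (mod 17), so 31⁻¹ ≡ 11.
t = 16 + 31·((10 − 16)·11 mod 17) = 16 + 31·2 = 78.

78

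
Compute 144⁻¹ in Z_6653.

6422

Run the extended Euclidean algorithm:
6653 = 46×144 + 29
144 = 4×29 + 28
29 = 1×28 + 1
28 = 28×1 + 0
gcd(144, 6653) = 1, so the inverse exists.
Bézout: 1 = 5×6653 − 231×144.
So 144⁻¹ ≡ −231 ≡ 6422 (mod 6653).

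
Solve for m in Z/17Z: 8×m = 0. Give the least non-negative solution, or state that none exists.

0

gcd(8, 17) = 1, so a unique solution mod 17 exists.
8⁻¹ ≡ 15 (mod 17).
m ≡ 15×0 ≡ 0 (mod 17).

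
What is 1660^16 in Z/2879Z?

1660^1 ≡ 1660 (mod 2879)
1660^2 ≡ 1660^2 = 2755600 ≡ 397 (mod 2879)
1660^4 ≡ 397^2 = 157609 ≡ 2143 (mod 2879)
1660^8 ≡ 2143^2 = 4592449 ≡ 444 (mod 2879)
1660^16 ≡ 444^2 = 197136 ≡ 1364 (mod 2879)
So 1660^16 ≡ 1364 (mod 2879).

1364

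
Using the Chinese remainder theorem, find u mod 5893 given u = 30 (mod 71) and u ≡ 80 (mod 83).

4645

71⁻¹ mod 83: 71*76 ≡ 1 (mod 83), so 71⁻¹ ≡ 76.
u = 30 + 71*((80 − 30)*76 mod 83) = 30 + 71*65 = 4645.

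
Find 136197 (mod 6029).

3559

136197 = 22·6029 + 3559, so 136197 ≡ 3559 (mod 6029).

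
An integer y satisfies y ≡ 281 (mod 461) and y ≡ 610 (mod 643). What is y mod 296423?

461⁻¹ mod 643: 461·590 ≡ 1 (mod 643), so 461⁻¹ ≡ 590.
y = 281 + 461·((610 − 281)·590 mod 643) = 281 + 461·567 = 261668.

261668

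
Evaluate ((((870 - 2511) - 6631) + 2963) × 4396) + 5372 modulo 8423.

870 - 2511 = -1641 ≡ 6782 (mod 8423)
6782 - 6631 = 151
151 + 2963 = 3114
3114 × 4396 = 13689144 ≡ 1769 (mod 8423)
1769 + 5372 = 7141

7141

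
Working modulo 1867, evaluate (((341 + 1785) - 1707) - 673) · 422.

1098

341 + 1785 = 2126 ≡ 259 (mod 1867)
259 - 1707 = -1448 ≡ 419 (mod 1867)
419 - 673 = -254 ≡ 1613 (mod 1867)
1613 · 422 = 680686 ≡ 1098 (mod 1867)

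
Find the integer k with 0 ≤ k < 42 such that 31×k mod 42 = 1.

Run the extended Euclidean algorithm:
42 = 1×31 + 11
31 = 2×11 + 9
11 = 1×9 + 2
9 = 4×2 + 1
2 = 2×1 + 0
gcd(31, 42) = 1, so the inverse exists.
Back-substitute for 1:
1 = 1×9 − 4×2
  = −4×11 + 5×9
  = 5×31 − 14×11
  = −14×42 + 19×31
So 31⁻¹ ≡ 19 (mod 42).

19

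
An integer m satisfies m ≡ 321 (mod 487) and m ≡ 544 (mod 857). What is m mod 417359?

201939

487⁻¹ mod 857: 487×586 ≡ 1 (mod 857), so 487⁻¹ ≡ 586.
m = 321 + 487×((544 − 321)×586 mod 857) = 321 + 487×414 = 201939.
Check: 201939 mod 487 = 321, 201939 mod 857 = 544. ✓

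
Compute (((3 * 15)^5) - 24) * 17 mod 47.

3 * 15 = 45
(45)^5 ≡ 15 (mod 47)
15 - 24 = -9 ≡ 38 (mod 47)
38 * 17 = 646 ≡ 35 (mod 47)

35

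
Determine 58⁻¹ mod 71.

71 = 1*58 + 13
58 = 4*13 + 6
13 = 2*6 + 1
6 = 6*1 + 0
gcd(58, 71) = 1, so the inverse exists.
Bézout: 1 = 9*71 − 11*58.
So 58⁻¹ ≡ −11 ≡ 60 (mod 71).

60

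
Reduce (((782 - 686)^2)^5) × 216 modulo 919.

782 - 686 = 96
(96)^2 ≡ 26 (mod 919)
(26)^5 ≡ 544 (mod 919)
544 × 216 = 117504 ≡ 791 (mod 919)

791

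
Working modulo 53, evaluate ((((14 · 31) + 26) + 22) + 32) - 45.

45

14 · 31 = 434 ≡ 10 (mod 53)
10 + 26 = 36
36 + 22 = 58 ≡ 5 (mod 53)
5 + 32 = 37
37 - 45 = -8 ≡ 45 (mod 53)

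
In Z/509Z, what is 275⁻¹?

298

509 = 1·275 + 234
275 = 1·234 + 41
234 = 5·41 + 29
41 = 1·29 + 12
29 = 2·12 + 5
12 = 2·5 + 2
5 = 2·2 + 1
2 = 2·1 + 0
gcd(275, 509) = 1, so the inverse exists.
Bézout: 1 = 114·509 − 211·275.
So 275⁻¹ ≡ −211 ≡ 298 (mod 509).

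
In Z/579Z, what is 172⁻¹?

579 = 3×172 + 63
172 = 2×63 + 46
63 = 1×46 + 17
46 = 2×17 + 12
17 = 1×12 + 5
12 = 2×5 + 2
5 = 2×2 + 1
2 = 2×1 + 0
gcd(172, 579) = 1, so the inverse exists.
Bézout: 1 = 71×579 − 239×172.
So 172⁻¹ ≡ −239 ≡ 340 (mod 579).

340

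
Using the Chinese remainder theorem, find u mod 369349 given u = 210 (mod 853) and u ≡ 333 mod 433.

219431

853⁻¹ mod 433: 853×333 ≡ 1 (mod 433), so 853⁻¹ ≡ 333.
u = 210 + 853×((333 − 210)×333 mod 433) = 210 + 853×257 = 219431.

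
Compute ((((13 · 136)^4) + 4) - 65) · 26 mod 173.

13 · 136 = 1768 ≡ 38 (mod 173)
(38)^4 ≡ 140 (mod 173)
140 + 4 = 144
144 - 65 = 79
79 · 26 = 2054 ≡ 151 (mod 173)

151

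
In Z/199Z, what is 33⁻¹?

193

Apply the Euclidean algorithm and back-substitute:
199 = 6·33 + 1
33 = 33·1 + 0
gcd(33, 199) = 1, so the inverse exists.
Back-substitute for 1:
1 = 1·199 − 6·33
So 33⁻¹ ≡ −6 ≡ 193 (mod 199).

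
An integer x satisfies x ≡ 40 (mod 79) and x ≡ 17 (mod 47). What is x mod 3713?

2884

79⁻¹ mod 47: 79×25 ≡ 1 (mod 47), so 79⁻¹ ≡ 25.
x = 40 + 79×((17 − 40)×25 mod 47) = 40 + 79×36 = 2884.
Check: 2884 mod 79 = 40, 2884 mod 47 = 17. ✓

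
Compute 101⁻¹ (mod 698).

311

By the extended Euclidean algorithm:
698 = 6*101 + 92
101 = 1*92 + 9
92 = 10*9 + 2
9 = 4*2 + 1
2 = 2*1 + 0
gcd(101, 698) = 1, so the inverse exists.
Bézout: 1 = −45*698 + 311*101.
So 101⁻¹ ≡ 311 (mod 698).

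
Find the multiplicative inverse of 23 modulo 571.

By the extended Euclidean algorithm:
571 = 24·23 + 19
23 = 1·19 + 4
19 = 4·4 + 3
4 = 1·3 + 1
3 = 3·1 + 0
gcd(23, 571) = 1, so the inverse exists.
Back-substitute for 1:
1 = 1·4 − 1·3
  = −1·19 + 5·4
  = 5·23 − 6·19
  = −6·571 + 149·23
So 23⁻¹ ≡ 149 (mod 571).

149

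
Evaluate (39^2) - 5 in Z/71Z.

25

(39)^2 ≡ 30 (mod 71)
30 - 5 = 25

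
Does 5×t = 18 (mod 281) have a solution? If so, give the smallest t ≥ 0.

116

gcd(5, 281) = 1, so a unique solution mod 281 exists.
5⁻¹ ≡ 225 (mod 281).
t ≡ 225×18 ≡ 116 (mod 281).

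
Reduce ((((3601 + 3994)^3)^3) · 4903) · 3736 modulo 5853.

3601 + 3994 = 7595 ≡ 1742 (mod 5853)
(1742)^3 ≡ 3302 (mod 5853)
(3302)^3 ≡ 3014 (mod 5853)
3014 · 4903 = 14777642 ≡ 4670 (mod 5853)
4670 · 3736 = 17447120 ≡ 5180 (mod 5853)

5180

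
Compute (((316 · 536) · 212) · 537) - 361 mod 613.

29

316 · 536 = 169376 ≡ 188 (mod 613)
188 · 212 = 39856 ≡ 11 (mod 613)
11 · 537 = 5907 ≡ 390 (mod 613)
390 - 361 = 29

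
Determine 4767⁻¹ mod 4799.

Run the extended Euclidean algorithm:
4799 = 1·4767 + 32
4767 = 148·32 + 31
32 = 1·31 + 1
31 = 31·1 + 0
gcd(4767, 4799) = 1, so the inverse exists.
Back-substitute for 1:
1 = 1·32 − 1·31
  = −1·4767 + 149·32
  = 149·4799 − 150·4767
So 4767⁻¹ ≡ −150 ≡ 4649 (mod 4799).

4649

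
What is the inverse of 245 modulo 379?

Run the extended Euclidean algorithm:
379 = 1·245 + 134
245 = 1·134 + 111
134 = 1·111 + 23
111 = 4·23 + 19
23 = 1·19 + 4
19 = 4·4 + 3
4 = 1·3 + 1
3 = 3·1 + 0
gcd(245, 379) = 1, so the inverse exists.
Bézout: 1 = 64·379 − 99·245.
So 245⁻¹ ≡ −99 ≡ 280 (mod 379).

280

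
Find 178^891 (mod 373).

129

178^1 ≡ 178 (mod 373)
178^2 ≡ 178^2 = 31684 ≡ 352 (mod 373)
178^4 ≡ 352^2 = 123904 ≡ 68 (mod 373)
178^8 ≡ 68^2 = 4624 ≡ 148 (mod 373)
178^16 ≡ 148^2 = 21904 ≡ 270 (mod 373)
178^32 ≡ 270^2 = 72900 ≡ 165 (mod 373)
178^64 ≡ 165^2 = 27225 ≡ 369 (mod 373)
178^128 ≡ 369^2 = 136161 ≡ 16 (mod 373)
178^256 ≡ 16^2 = 256 (mod 373)
178^512 ≡ 256^2 = 65536 ≡ 261 (mod 373)
178^891 = 178^512 * 178^256 * 178^64 * 178^32 * 178^16 * 178^8 * 178^2 * 178^1 ≡ 261 * 256 * 369 * 165 * 270 * 148 * 352 * 178 (mod 373).
Accumulate the product:
261 * 256 = 66816 ≡ 49
49 * 369 = 18081 ≡ 177
177 * 165 = 29205 ≡ 111
111 * 270 = 29970 ≡ 130
130 * 148 = 19240 ≡ 217
217 * 352 = 76384 ≡ 292
292 * 178 = 51976 ≡ 129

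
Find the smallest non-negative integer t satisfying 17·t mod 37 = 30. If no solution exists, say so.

17

gcd(17, 37) = 1, so a unique solution mod 37 exists.
17⁻¹ ≡ 24 (mod 37).
t ≡ 24·30 ≡ 17 (mod 37).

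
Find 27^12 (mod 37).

1

By square-and-multiply:
27^1 ≡ 27 (mod 37)
27^2 ≡ 27^2 = 729 ≡ 26 (mod 37)
27^4 ≡ 26^2 = 676 ≡ 10 (mod 37)
27^8 ≡ 10^2 = 100 ≡ 26 (mod 37)
27^12 = 27^8 * 27^4 ≡ 26 * 10 (mod 37).
26 * 10 = 260 ≡ 1 (mod 37).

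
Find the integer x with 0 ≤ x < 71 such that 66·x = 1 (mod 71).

14

By the extended Euclidean algorithm:
71 = 1*66 + 5
66 = 13*5 + 1
5 = 5*1 + 0
gcd(66, 71) = 1, so the inverse exists.
Back-substitute for 1:
1 = 1*66 − 13*5
  = −13*71 + 14*66
So 66⁻¹ ≡ 14 (mod 71).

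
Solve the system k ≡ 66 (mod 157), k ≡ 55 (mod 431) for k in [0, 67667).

38845

157⁻¹ mod 431: 157*291 ≡ 1 (mod 431), so 157⁻¹ ≡ 291.
k = 66 + 157*((55 − 66)*291 mod 431) = 66 + 157*247 = 38845.
Check: 38845 mod 157 = 66, 38845 mod 431 = 55. ✓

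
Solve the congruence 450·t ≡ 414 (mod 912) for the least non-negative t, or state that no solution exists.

gcd(450, 912) = 6, and 6 | 414, so solutions exist.
Divide through by 6: 75·t ≡ 69 mod 152.
75⁻¹ ≡ 75 (mod 152).
t ≡ 75·69 ≡ 7 (mod 152).
The smallest non-negative solution is t = 7.

7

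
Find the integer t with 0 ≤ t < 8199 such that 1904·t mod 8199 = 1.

Run the extended Euclidean algorithm:
8199 = 4×1904 + 583
1904 = 3×583 + 155
583 = 3×155 + 118
155 = 1×118 + 37
118 = 3×37 + 7
37 = 5×7 + 2
7 = 3×2 + 1
2 = 2×1 + 0
gcd(1904, 8199) = 1, so the inverse exists.
Back-substitute for 1:
1 = 1×7 − 3×2
  = −3×37 + 16×7
  = 16×118 − 51×37
  = −51×155 + 67×118
  = 67×583 − 252×155
  = −252×1904 + 823×583
  = 823×8199 − 3544×1904
So 1904⁻¹ ≡ −3544 ≡ 4655 (mod 8199).

4655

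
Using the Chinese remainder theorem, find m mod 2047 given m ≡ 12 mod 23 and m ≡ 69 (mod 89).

23⁻¹ mod 89: 23*31 ≡ 1 (mod 89), so 23⁻¹ ≡ 31.
m = 12 + 23*((69 − 12)*31 mod 89) = 12 + 23*76 = 1760.

1760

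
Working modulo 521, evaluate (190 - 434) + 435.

190 - 434 = -244 ≡ 277 (mod 521)
277 + 435 = 712 ≡ 191 (mod 521)

191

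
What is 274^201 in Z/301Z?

64

By square-and-multiply:
201 in binary is 11001001, i.e. 201 = 128 + 64 + 8 + 1.
274^1 ≡ 274 (mod 301)
274^2 ≡ 274^2 = 75076 ≡ 127 (mod 301)
274^4 ≡ 127^2 = 16129 ≡ 176 (mod 301)
274^8 ≡ 176^2 = 30976 ≡ 274 (mod 301)
274^16 ≡ 274^2 = 75076 ≡ 127 (mod 301)
274^32 ≡ 127^2 = 16129 ≡ 176 (mod 301)
274^64 ≡ 176^2 = 30976 ≡ 274 (mod 301)
274^128 ≡ 274^2 = 75076 ≡ 127 (mod 301)
274^201 = 274^128 · 274^64 · 274^8 · 274^1 ≡ 127 · 274 · 274 · 274 (mod 301).
Accumulate the product:
127 · 274 = 34798 ≡ 183
183 · 274 = 50142 ≡ 176
176 · 274 = 48224 ≡ 64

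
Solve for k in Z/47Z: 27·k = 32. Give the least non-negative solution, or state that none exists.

36

gcd(27, 47) = 1, so a unique solution mod 47 exists.
27⁻¹ ≡ 7 (mod 47).
k ≡ 7·32 ≡ 36 (mod 47).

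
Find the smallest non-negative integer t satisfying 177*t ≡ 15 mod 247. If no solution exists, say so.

gcd(177, 247) = 1, so a unique solution mod 247 exists.
177⁻¹ ≡ 187 (mod 247).
t ≡ 187*15 ≡ 88 (mod 247).

88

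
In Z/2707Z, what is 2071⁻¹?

Apply the Euclidean algorithm and back-substitute:
2707 = 1·2071 + 636
2071 = 3·636 + 163
636 = 3·163 + 147
163 = 1·147 + 16
147 = 9·16 + 3
16 = 5·3 + 1
3 = 3·1 + 0
gcd(2071, 2707) = 1, so the inverse exists.
Back-substitute for 1:
1 = 1·16 − 5·3
  = −5·147 + 46·16
  = 46·163 − 51·147
  = −51·636 + 199·163
  = 199·2071 − 648·636
  = −648·2707 + 847·2071
So 2071⁻¹ ≡ 847 (mod 2707).

847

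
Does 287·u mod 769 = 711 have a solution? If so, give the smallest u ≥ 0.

gcd(287, 769) = 1, so a unique solution mod 769 exists.
287⁻¹ ≡ 209 (mod 769).
u ≡ 209·711 ≡ 182 (mod 769).

182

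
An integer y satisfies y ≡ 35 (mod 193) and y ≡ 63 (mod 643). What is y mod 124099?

54075

193⁻¹ mod 643: 193·10 ≡ 1 (mod 643), so 193⁻¹ ≡ 10.
y = 35 + 193·((63 − 35)·10 mod 643) = 35 + 193·280 = 54075.
Check: 54075 mod 193 = 35, 54075 mod 643 = 63. ✓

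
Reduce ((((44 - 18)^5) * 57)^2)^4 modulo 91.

44 - 18 = 26
(26)^5 ≡ 52 (mod 91)
52 * 57 = 2964 ≡ 52 (mod 91)
(52)^2 ≡ 65 (mod 91)
(65)^4 ≡ 65 (mod 91)

65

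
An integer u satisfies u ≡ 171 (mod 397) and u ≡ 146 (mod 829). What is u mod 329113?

282835

397⁻¹ mod 829: 397·71 ≡ 1 (mod 829), so 397⁻¹ ≡ 71.
u = 171 + 397·((146 − 171)·71 mod 829) = 171 + 397·712 = 282835.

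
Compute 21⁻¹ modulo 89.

By the extended Euclidean algorithm:
89 = 4*21 + 5
21 = 4*5 + 1
5 = 5*1 + 0
gcd(21, 89) = 1, so the inverse exists.
Bézout: 1 = −4*89 + 17*21.
So 21⁻¹ ≡ 17 (mod 89).

17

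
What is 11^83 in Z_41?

19

83 in binary is 1010011, i.e. 83 = 64 + 16 + 2 + 1.
11^1 ≡ 11 (mod 41)
11^2 ≡ 11^2 = 121 ≡ 39 (mod 41)
11^4 ≡ 39^2 = 1521 ≡ 4 (mod 41)
11^8 ≡ 4^2 = 16 (mod 41)
11^16 ≡ 16^2 = 256 ≡ 10 (mod 41)
11^32 ≡ 10^2 = 100 ≡ 18 (mod 41)
11^64 ≡ 18^2 = 324 ≡ 37 (mod 41)
11^83 = 11^64 × 11^16 × 11^2 × 11^1 ≡ 37 × 10 × 39 × 11 (mod 41).
Accumulate the product:
37 × 10 = 370 ≡ 1
1 × 39 = 39
39 × 11 = 429 ≡ 19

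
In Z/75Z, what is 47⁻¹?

8

By the extended Euclidean algorithm:
75 = 1×47 + 28
47 = 1×28 + 19
28 = 1×19 + 9
19 = 2×9 + 1
9 = 9×1 + 0
gcd(47, 75) = 1, so the inverse exists.
Back-substitute for 1:
1 = 1×19 − 2×9
  = −2×28 + 3×19
  = 3×47 − 5×28
  = −5×75 + 8×47
So 47⁻¹ ≡ 8 (mod 75).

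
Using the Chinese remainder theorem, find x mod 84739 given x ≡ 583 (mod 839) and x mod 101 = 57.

60152

839⁻¹ mod 101: 839·88 ≡ 1 (mod 101), so 839⁻¹ ≡ 88.
x = 583 + 839·((57 − 583)·88 mod 101) = 583 + 839·71 = 60152.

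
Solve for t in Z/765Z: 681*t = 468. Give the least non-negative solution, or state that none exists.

gcd(681, 765) = 3, and 3 | 468, so solutions exist.
Divide through by 3: 227*t ≡ 156 (mod 255).
227⁻¹ ≡ 173 (mod 255).
t ≡ 173*156 ≡ 213 (mod 255).
The smallest non-negative solution is t = 213.

213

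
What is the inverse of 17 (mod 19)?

9

19 = 1×17 + 2
17 = 8×2 + 1
2 = 2×1 + 0
gcd(17, 19) = 1, so the inverse exists.
Bézout: 1 = −8×19 + 9×17.
So 17⁻¹ ≡ 9 (mod 19).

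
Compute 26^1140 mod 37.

1

1140 in binary is 10001110100, i.e. 1140 = 1024 + 64 + 32 + 16 + 4.
26^1 ≡ 26 (mod 37)
26^2 ≡ 26^2 = 676 ≡ 10 (mod 37)
26^4 ≡ 10^2 = 100 ≡ 26 (mod 37)
26^8 ≡ 26^2 = 676 ≡ 10 (mod 37)
26^16 ≡ 10^2 = 100 ≡ 26 (mod 37)
26^32 ≡ 26^2 = 676 ≡ 10 (mod 37)
26^64 ≡ 10^2 = 100 ≡ 26 (mod 37)
26^128 ≡ 26^2 = 676 ≡ 10 (mod 37)
26^256 ≡ 10^2 = 100 ≡ 26 (mod 37)
26^512 ≡ 26^2 = 676 ≡ 10 (mod 37)
26^1024 ≡ 10^2 = 100 ≡ 26 (mod 37)
26^1140 = 26^1024 * 26^64 * 26^32 * 26^16 * 26^4 ≡ 26 * 26 * 10 * 26 * 26 (mod 37).
Accumulate the product:
26 * 26 = 676 ≡ 10
10 * 10 = 100 ≡ 26
26 * 26 = 676 ≡ 10
10 * 26 = 260 ≡ 1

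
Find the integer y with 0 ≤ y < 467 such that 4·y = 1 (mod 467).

Apply the Euclidean algorithm and back-substitute:
467 = 116*4 + 3
4 = 1*3 + 1
3 = 3*1 + 0
gcd(4, 467) = 1, so the inverse exists.
Bézout: 1 = −1*467 + 117*4.
So 4⁻¹ ≡ 117 (mod 467).

117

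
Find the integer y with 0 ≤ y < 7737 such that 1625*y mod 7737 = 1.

7737 = 4×1625 + 1237
1625 = 1×1237 + 388
1237 = 3×388 + 73
388 = 5×73 + 23
73 = 3×23 + 4
23 = 5×4 + 3
4 = 1×3 + 1
3 = 3×1 + 0
gcd(1625, 7737) = 1, so the inverse exists.
Bézout: 1 = 423×7737 − 2014×1625.
So 1625⁻¹ ≡ −2014 ≡ 5723 (mod 7737).

5723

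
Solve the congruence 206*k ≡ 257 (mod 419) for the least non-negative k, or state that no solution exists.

gcd(206, 419) = 1, so a unique solution mod 419 exists.
206⁻¹ ≡ 299 (mod 419).
k ≡ 299*257 ≡ 166 (mod 419).

166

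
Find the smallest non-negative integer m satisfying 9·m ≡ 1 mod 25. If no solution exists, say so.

gcd(9, 25) = 1, so a unique solution mod 25 exists.
9⁻¹ ≡ 14 (mod 25).
m ≡ 14·1 ≡ 14 (mod 25).

14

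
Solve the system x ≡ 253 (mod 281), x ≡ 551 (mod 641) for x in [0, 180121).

169134

281⁻¹ mod 641: 281×73 ≡ 1 (mod 641), so 281⁻¹ ≡ 73.
x = 253 + 281×((551 − 253)×73 mod 641) = 253 + 281×601 = 169134.
Check: 169134 mod 281 = 253, 169134 mod 641 = 551. ✓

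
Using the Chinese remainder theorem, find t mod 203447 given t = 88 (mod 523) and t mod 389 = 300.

523⁻¹ mod 389: 523·90 ≡ 1 (mod 389), so 523⁻¹ ≡ 90.
t = 88 + 523·((300 − 88)·90 mod 389) = 88 + 523·19 = 10025.
Check: 10025 mod 523 = 88, 10025 mod 389 = 300. ✓

10025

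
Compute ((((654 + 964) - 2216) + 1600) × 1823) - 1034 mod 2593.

654 + 964 = 1618
1618 - 2216 = -598 ≡ 1995 (mod 2593)
1995 + 1600 = 3595 ≡ 1002 (mod 2593)
1002 × 1823 = 1826646 ≡ 1174 (mod 2593)
1174 - 1034 = 140

140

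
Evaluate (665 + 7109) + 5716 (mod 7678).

665 + 7109 = 7774 ≡ 96 (mod 7678)
96 + 5716 = 5812

5812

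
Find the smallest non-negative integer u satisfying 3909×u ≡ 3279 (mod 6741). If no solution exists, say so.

gcd(3909, 6741) = 3, and 3 | 3279, so solutions exist.
Divide through by 3: 1303×u ≡ 1093 (mod 2247).
1303⁻¹ ≡ 169 (mod 2247).
u ≡ 169×1093 ≡ 463 (mod 2247).
The smallest non-negative solution is u = 463.

463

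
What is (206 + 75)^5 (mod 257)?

206 + 75 = 281 ≡ 24 (mod 257)
(24)^5 ≡ 250 (mod 257)

250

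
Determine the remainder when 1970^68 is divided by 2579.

Compute successive squares:
68 in binary is 1000100, i.e. 68 = 64 + 4.
1970^1 ≡ 1970 (mod 2579)
1970^2 ≡ 1970^2 = 3880900 ≡ 2084 (mod 2579)
1970^4 ≡ 2084^2 = 4343056 ≡ 20 (mod 2579)
1970^8 ≡ 20^2 = 400 (mod 2579)
1970^16 ≡ 400^2 = 160000 ≡ 102 (mod 2579)
1970^32 ≡ 102^2 = 10404 ≡ 88 (mod 2579)
1970^64 ≡ 88^2 = 7744 ≡ 7 (mod 2579)
1970^68 = 1970^64 · 1970^4 ≡ 7 · 20 (mod 2579).
7 · 20 = 140 ≡ 140 (mod 2579).

140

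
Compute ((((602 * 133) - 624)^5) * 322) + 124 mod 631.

160

602 * 133 = 80066 ≡ 560 (mod 631)
560 - 624 = -64 ≡ 567 (mod 631)
(567)^5 ≡ 588 (mod 631)
588 * 322 = 189336 ≡ 36 (mod 631)
36 + 124 = 160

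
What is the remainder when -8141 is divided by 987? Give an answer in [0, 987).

742

-8141 = -9·987 + 742, so -8141 ≡ 742 (mod 987).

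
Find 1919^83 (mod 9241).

1919^1 ≡ 1919 (mod 9241)
1919^2 ≡ 1919^2 = 3682561 ≡ 4643 (mod 9241)
1919^4 ≡ 4643^2 = 21557449 ≡ 7437 (mod 9241)
1919^8 ≡ 7437^2 = 55308969 ≡ 1584 (mod 9241)
1919^16 ≡ 1584^2 = 2509056 ≡ 4745 (mod 9241)
1919^32 ≡ 4745^2 = 22515025 ≡ 3949 (mod 9241)
1919^64 ≡ 3949^2 = 15594601 ≡ 5034 (mod 9241)
1919^83 = 1919^64 * 1919^16 * 1919^2 * 1919^1 ≡ 5034 * 4745 * 4643 * 1919 (mod 9241).
Accumulate the product:
5034 * 4745 = 23886330 ≡ 7586
7586 * 4643 = 35221798 ≡ 4347
4347 * 1919 = 8341893 ≡ 6511

6511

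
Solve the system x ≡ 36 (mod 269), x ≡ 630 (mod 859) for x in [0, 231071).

53029

269⁻¹ mod 859: 269×479 ≡ 1 (mod 859), so 269⁻¹ ≡ 479.
x = 36 + 269×((630 − 36)×479 mod 859) = 36 + 269×197 = 53029.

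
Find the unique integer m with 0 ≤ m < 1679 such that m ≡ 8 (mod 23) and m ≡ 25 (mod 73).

974

23⁻¹ mod 73: 23×54 ≡ 1 (mod 73), so 23⁻¹ ≡ 54.
m = 8 + 23×((25 − 8)×54 mod 73) = 8 + 23×42 = 974.
Check: 974 mod 23 = 8, 974 mod 73 = 25. ✓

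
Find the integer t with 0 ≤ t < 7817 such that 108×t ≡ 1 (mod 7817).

7817 = 72·108 + 41
108 = 2·41 + 26
41 = 1·26 + 15
26 = 1·15 + 11
15 = 1·11 + 4
11 = 2·4 + 3
4 = 1·3 + 1
3 = 3·1 + 0
gcd(108, 7817) = 1, so the inverse exists.
Back-substitute for 1:
1 = 1·4 − 1·3
  = −1·11 + 3·4
  = 3·15 − 4·11
  = −4·26 + 7·15
  = 7·41 − 11·26
  = −11·108 + 29·41
  = 29·7817 − 2099·108
So 108⁻¹ ≡ −2099 ≡ 5718 (mod 7817).

5718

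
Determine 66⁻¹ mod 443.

47

By the extended Euclidean algorithm:
443 = 6*66 + 47
66 = 1*47 + 19
47 = 2*19 + 9
19 = 2*9 + 1
9 = 9*1 + 0
gcd(66, 443) = 1, so the inverse exists.
Back-substitute for 1:
1 = 1*19 − 2*9
  = −2*47 + 5*19
  = 5*66 − 7*47
  = −7*443 + 47*66
So 66⁻¹ ≡ 47 (mod 443).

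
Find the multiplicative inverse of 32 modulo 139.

126

By the extended Euclidean algorithm:
139 = 4·32 + 11
32 = 2·11 + 10
11 = 1·10 + 1
10 = 10·1 + 0
gcd(32, 139) = 1, so the inverse exists.
Back-substitute for 1:
1 = 1·11 − 1·10
  = −1·32 + 3·11
  = 3·139 − 13·32
So 32⁻¹ ≡ −13 ≡ 126 (mod 139).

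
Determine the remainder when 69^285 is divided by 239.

285 in binary is 100011101, i.e. 285 = 256 + 16 + 8 + 4 + 1.
69^1 ≡ 69 (mod 239)
69^2 ≡ 69^2 = 4761 ≡ 220 (mod 239)
69^4 ≡ 220^2 = 48400 ≡ 122 (mod 239)
69^8 ≡ 122^2 = 14884 ≡ 66 (mod 239)
69^16 ≡ 66^2 = 4356 ≡ 54 (mod 239)
69^32 ≡ 54^2 = 2916 ≡ 48 (mod 239)
69^64 ≡ 48^2 = 2304 ≡ 153 (mod 239)
69^128 ≡ 153^2 = 23409 ≡ 226 (mod 239)
69^256 ≡ 226^2 = 51076 ≡ 169 (mod 239)
69^285 = 69^256 · 69^16 · 69^8 · 69^4 · 69^1 ≡ 169 · 54 · 66 · 122 · 69 (mod 239).
Accumulate the product:
169 · 54 = 9126 ≡ 44
44 · 66 = 2904 ≡ 36
36 · 122 = 4392 ≡ 90
90 · 69 = 6210 ≡ 235

235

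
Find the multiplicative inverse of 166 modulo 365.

11

Apply the Euclidean algorithm and back-substitute:
365 = 2*166 + 33
166 = 5*33 + 1
33 = 33*1 + 0
gcd(166, 365) = 1, so the inverse exists.
Back-substitute for 1:
1 = 1*166 − 5*33
  = −5*365 + 11*166
So 166⁻¹ ≡ 11 (mod 365).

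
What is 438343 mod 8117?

438343 = 54*8117 + 25, so 438343 ≡ 25 (mod 8117).

25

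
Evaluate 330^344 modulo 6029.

Using repeated squaring:
344 in binary is 101011000, i.e. 344 = 256 + 64 + 16 + 8.
330^1 ≡ 330 (mod 6029)
330^2 ≡ 330^2 = 108900 ≡ 378 (mod 6029)
330^4 ≡ 378^2 = 142884 ≡ 4217 (mod 6029)
330^8 ≡ 4217^2 = 17783089 ≡ 3568 (mod 6029)
330^16 ≡ 3568^2 = 12730624 ≡ 3405 (mod 6029)
330^32 ≡ 3405^2 = 11594025 ≡ 258 (mod 6029)
330^64 ≡ 258^2 = 66564 ≡ 245 (mod 6029)
330^128 ≡ 245^2 = 60025 ≡ 5764 (mod 6029)
330^256 ≡ 5764^2 = 33223696 ≡ 3906 (mod 6029)
330^344 = 330^256 · 330^64 · 330^16 · 330^8 ≡ 3906 · 245 · 3405 · 3568 (mod 6029).
Accumulate the product:
3906 · 245 = 956970 ≡ 4388
4388 · 3405 = 14941140 ≡ 1278
1278 · 3568 = 4559904 ≡ 1980

1980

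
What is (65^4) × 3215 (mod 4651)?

645

(65)^4 ≡ 87 (mod 4651)
87 × 3215 = 279705 ≡ 645 (mod 4651)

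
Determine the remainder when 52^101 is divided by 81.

58

Using repeated squaring:
101 in binary is 1100101, i.e. 101 = 64 + 32 + 4 + 1.
52^1 ≡ 52 (mod 81)
52^2 ≡ 52^2 = 2704 ≡ 31 (mod 81)
52^4 ≡ 31^2 = 961 ≡ 70 (mod 81)
52^8 ≡ 70^2 = 4900 ≡ 40 (mod 81)
52^16 ≡ 40^2 = 1600 ≡ 61 (mod 81)
52^32 ≡ 61^2 = 3721 ≡ 76 (mod 81)
52^64 ≡ 76^2 = 5776 ≡ 25 (mod 81)
52^101 = 52^64 · 52^32 · 52^4 · 52^1 ≡ 25 · 76 · 70 · 52 (mod 81).
Accumulate the product:
25 · 76 = 1900 ≡ 37
37 · 70 = 2590 ≡ 79
79 · 52 = 4108 ≡ 58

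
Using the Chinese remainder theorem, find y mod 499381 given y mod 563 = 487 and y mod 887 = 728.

312952

563⁻¹ mod 887: 563*720 ≡ 1 (mod 887), so 563⁻¹ ≡ 720.
y = 487 + 563*((728 − 487)*720 mod 887) = 487 + 563*555 = 312952.
Check: 312952 mod 563 = 487, 312952 mod 887 = 728. ✓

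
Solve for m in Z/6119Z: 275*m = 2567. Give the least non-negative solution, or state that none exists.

gcd(275, 6119) = 1, so a unique solution mod 6119 exists.
275⁻¹ ≡ 6030 (mod 6119).
m ≡ 6030*2567 ≡ 4059 (mod 6119).

4059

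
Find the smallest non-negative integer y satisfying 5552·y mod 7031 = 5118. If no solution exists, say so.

gcd(5552, 7031) = 1, so a unique solution mod 7031 exists.
5552⁻¹ ≡ 1835 (mod 7031).
y ≡ 1835·5118 ≡ 5145 (mod 7031).

5145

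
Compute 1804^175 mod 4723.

1459

Using repeated squaring:
175 in binary is 10101111, i.e. 175 = 128 + 32 + 8 + 4 + 2 + 1.
1804^1 ≡ 1804 (mod 4723)
1804^2 ≡ 1804^2 = 3254416 ≡ 269 (mod 4723)
1804^4 ≡ 269^2 = 72361 ≡ 1516 (mod 4723)
1804^8 ≡ 1516^2 = 2298256 ≡ 2878 (mod 4723)
1804^16 ≡ 2878^2 = 8282884 ≡ 3465 (mod 4723)
1804^32 ≡ 3465^2 = 12006225 ≡ 359 (mod 4723)
1804^64 ≡ 359^2 = 128881 ≡ 1360 (mod 4723)
1804^128 ≡ 1360^2 = 1849600 ≡ 2907 (mod 4723)
1804^175 = 1804^128 * 1804^32 * 1804^8 * 1804^4 * 1804^2 * 1804^1 ≡ 2907 * 359 * 2878 * 1516 * 269 * 1804 (mod 4723).
Accumulate the product:
2907 * 359 = 1043613 ≡ 4553
4553 * 2878 = 13103534 ≡ 1932
1932 * 1516 = 2928912 ≡ 652
652 * 269 = 175388 ≡ 637
637 * 1804 = 1149148 ≡ 1459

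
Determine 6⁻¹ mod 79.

Run the extended Euclidean algorithm:
79 = 13×6 + 1
6 = 6×1 + 0
gcd(6, 79) = 1, so the inverse exists.
Back-substitute for 1:
1 = 1×79 − 13×6
So 6⁻¹ ≡ −13 ≡ 66 (mod 79).

66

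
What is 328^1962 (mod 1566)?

By square-and-multiply:
1962 in binary is 11110101010, i.e. 1962 = 1024 + 512 + 256 + 128 + 32 + 8 + 2.
328^1 ≡ 328 (mod 1566)
328^2 ≡ 328^2 = 107584 ≡ 1096 (mod 1566)
328^4 ≡ 1096^2 = 1201216 ≡ 94 (mod 1566)
328^8 ≡ 94^2 = 8836 ≡ 1006 (mod 1566)
328^16 ≡ 1006^2 = 1012036 ≡ 400 (mod 1566)
328^32 ≡ 400^2 = 160000 ≡ 268 (mod 1566)
328^64 ≡ 268^2 = 71824 ≡ 1354 (mod 1566)
328^128 ≡ 1354^2 = 1833316 ≡ 1096 (mod 1566)
328^256 ≡ 1096^2 = 1201216 ≡ 94 (mod 1566)
328^512 ≡ 94^2 = 8836 ≡ 1006 (mod 1566)
328^1024 ≡ 1006^2 = 1012036 ≡ 400 (mod 1566)
328^1962 = 328^1024 * 328^512 * 328^256 * 328^128 * 328^32 * 328^8 * 328^2 ≡ 400 * 1006 * 94 * 1096 * 268 * 1006 * 1096 (mod 1566).
Accumulate the product:
400 * 1006 = 402400 ≡ 1504
1504 * 94 = 141376 ≡ 436
436 * 1096 = 477856 ≡ 226
226 * 268 = 60568 ≡ 1060
1060 * 1006 = 1066360 ≡ 1480
1480 * 1096 = 1622080 ≡ 1270

1270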